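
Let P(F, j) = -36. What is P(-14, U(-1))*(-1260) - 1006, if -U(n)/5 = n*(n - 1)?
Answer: 44354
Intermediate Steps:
U(n) = -5*n*(-1 + n) (U(n) = -5*n*(n - 1) = -5*n*(-1 + n))
P(-14, U(-1))*(-1260) - 1006 = -36*(-1260) - 1006 = 45360 - 1006 = 44354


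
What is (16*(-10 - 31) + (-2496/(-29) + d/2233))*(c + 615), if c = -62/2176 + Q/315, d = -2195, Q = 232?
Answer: -269013258722801/765293760 ≈ -3.5152e+5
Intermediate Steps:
c = 242651/342720 (c = -62/2176 + 232/315 = -62*1/2176 + 232*(1/315) = -31/1088 + 232/315 = 242651/342720 ≈ 0.70802)
(16*(-10 - 31) + (-2496/(-29) + d/2233))*(c + 615) = (16*(-10 - 31) + (-2496/(-29) - 2195/2233))*(242651/342720 + 615) = (16*(-41) + (-2496*(-1/29) - 2195*1/2233))*(211015451/342720) = (-656 + (2496/29 - 2195/2233))*(211015451/342720) = (-656 + 189997/2233)*(211015451/342720) = -1274851/2233*211015451/342720 = -269013258722801/765293760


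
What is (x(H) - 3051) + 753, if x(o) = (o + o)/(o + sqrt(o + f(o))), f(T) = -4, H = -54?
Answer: -3414210/1487 + 54*I*sqrt(58)/1487 ≈ -2296.0 + 0.27656*I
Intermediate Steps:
x(o) = 2*o/(o + sqrt(-4 + o)) (x(o) = (o + o)/(o + sqrt(o - 4)) = (2*o)/(o + sqrt(-4 + o)) = 2*o/(o + sqrt(-4 + o)))
(x(H) - 3051) + 753 = (2*(-54)/(-54 + sqrt(-4 - 54)) - 3051) + 753 = (2*(-54)/(-54 + sqrt(-58)) - 3051) + 753 = (2*(-54)/(-54 + I*sqrt(58)) - 3051) + 753 = (-108/(-54 + I*sqrt(58)) - 3051) + 753 = (-3051 - 108/(-54 + I*sqrt(58))) + 753 = -2298 - 108/(-54 + I*sqrt(58))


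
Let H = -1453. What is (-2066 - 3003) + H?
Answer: -6522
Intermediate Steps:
(-2066 - 3003) + H = (-2066 - 3003) - 1453 = -5069 - 1453 = -6522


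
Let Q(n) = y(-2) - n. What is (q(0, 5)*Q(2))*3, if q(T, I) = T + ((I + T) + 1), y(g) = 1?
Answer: -18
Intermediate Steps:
Q(n) = 1 - n
q(T, I) = 1 + I + 2*T (q(T, I) = T + (1 + I + T) = 1 + I + 2*T)
(q(0, 5)*Q(2))*3 = ((1 + 5 + 2*0)*(1 - 1*2))*3 = ((1 + 5 + 0)*(1 - 2))*3 = (6*(-1))*3 = -6*3 = -18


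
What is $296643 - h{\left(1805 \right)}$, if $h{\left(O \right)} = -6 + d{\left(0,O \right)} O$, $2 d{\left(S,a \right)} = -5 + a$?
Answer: $-1327851$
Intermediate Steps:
$d{\left(S,a \right)} = - \frac{5}{2} + \frac{a}{2}$ ($d{\left(S,a \right)} = \frac{-5 + a}{2} = - \frac{5}{2} + \frac{a}{2}$)
$h{\left(O \right)} = -6 + O \left(- \frac{5}{2} + \frac{O}{2}\right)$ ($h{\left(O \right)} = -6 + \left(- \frac{5}{2} + \frac{O}{2}\right) O = -6 + O \left(- \frac{5}{2} + \frac{O}{2}\right)$)
$296643 - h{\left(1805 \right)} = 296643 - \left(-6 + \frac{1}{2} \cdot 1805 \left(-5 + 1805\right)\right) = 296643 - \left(-6 + \frac{1}{2} \cdot 1805 \cdot 1800\right) = 296643 - \left(-6 + 1624500\right) = 296643 - 1624494 = -1327851$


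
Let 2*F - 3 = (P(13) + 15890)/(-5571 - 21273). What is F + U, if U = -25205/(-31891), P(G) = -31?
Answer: 3415692683/1712164008 ≈ 1.9950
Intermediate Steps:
U = 25205/31891 (U = -25205*(-1/31891) = 25205/31891 ≈ 0.79035)
F = 64673/53688 (F = 3/2 + ((-31 + 15890)/(-5571 - 21273))/2 = 3/2 + (15859/(-26844))/2 = 3/2 + (15859*(-1/26844))/2 = 3/2 + (½)*(-15859/26844) = 3/2 - 15859/53688 = 64673/53688 ≈ 1.2046)
F + U = 64673/53688 + 25205/31891 = 3415692683/1712164008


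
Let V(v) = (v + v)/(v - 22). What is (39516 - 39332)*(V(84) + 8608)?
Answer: 49115488/31 ≈ 1.5844e+6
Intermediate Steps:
V(v) = 2*v/(-22 + v) (V(v) = (2*v)/(-22 + v) = 2*v/(-22 + v))
(39516 - 39332)*(V(84) + 8608) = (39516 - 39332)*(2*84/(-22 + 84) + 8608) = 184*(2*84/62 + 8608) = 184*(2*84*(1/62) + 8608) = 184*(84/31 + 8608) = 184*(266932/31) = 49115488/31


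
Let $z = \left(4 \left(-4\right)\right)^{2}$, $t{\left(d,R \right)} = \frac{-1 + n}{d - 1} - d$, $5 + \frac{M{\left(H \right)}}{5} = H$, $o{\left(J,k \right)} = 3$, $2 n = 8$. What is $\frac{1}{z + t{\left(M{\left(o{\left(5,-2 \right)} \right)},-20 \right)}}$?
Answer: $\frac{11}{2923} \approx 0.0037633$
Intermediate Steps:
$n = 4$ ($n = \frac{1}{2} \cdot 8 = 4$)
$M{\left(H \right)} = -25 + 5 H$
$t{\left(d,R \right)} = - d + \frac{3}{-1 + d}$ ($t{\left(d,R \right)} = \frac{-1 + 4}{d - 1} - d = \frac{3}{-1 + d} - d = - d + \frac{3}{-1 + d}$)
$z = 256$ ($z = \left(-16\right)^{2} = 256$)
$\frac{1}{z + t{\left(M{\left(o{\left(5,-2 \right)} \right)},-20 \right)}} = \frac{1}{256 + \frac{3 + \left(-25 + 5 \cdot 3\right) - \left(-25 + 5 \cdot 3\right)^{2}}{-1 + \left(-25 + 5 \cdot 3\right)}} = \frac{1}{256 + \frac{3 + \left(-25 + 15\right) - \left(-25 + 15\right)^{2}}{-1 + \left(-25 + 15\right)}} = \frac{1}{256 + \frac{3 - 10 - \left(-10\right)^{2}}{-1 - 10}} = \frac{1}{256 + \frac{3 - 10 - 100}{-11}} = \frac{1}{256 - \frac{3 - 10 - 100}{11}} = \frac{1}{256 - - \frac{107}{11}} = \frac{1}{256 + \frac{107}{11}} = \frac{1}{\frac{2923}{11}} = \frac{11}{2923}$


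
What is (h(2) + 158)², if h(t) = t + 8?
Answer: 28224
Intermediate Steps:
h(t) = 8 + t
(h(2) + 158)² = ((8 + 2) + 158)² = (10 + 158)² = 168² = 28224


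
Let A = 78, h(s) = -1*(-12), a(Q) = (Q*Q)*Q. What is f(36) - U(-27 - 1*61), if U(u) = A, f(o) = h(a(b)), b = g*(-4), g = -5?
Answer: -66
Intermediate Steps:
b = 20 (b = -5*(-4) = 20)
a(Q) = Q**3 (a(Q) = Q**2*Q = Q**3)
h(s) = 12
f(o) = 12
U(u) = 78
f(36) - U(-27 - 1*61) = 12 - 1*78 = 12 - 78 = -66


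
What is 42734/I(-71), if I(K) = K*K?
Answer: 42734/5041 ≈ 8.4773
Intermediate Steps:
I(K) = K²
42734/I(-71) = 42734/((-71)²) = 42734/5041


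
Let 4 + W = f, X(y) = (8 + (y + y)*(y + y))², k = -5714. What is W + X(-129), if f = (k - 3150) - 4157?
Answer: 4431818159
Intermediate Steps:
X(y) = (8 + 4*y²)² (X(y) = (8 + (2*y)*(2*y))² = (8 + 4*y²)²)
f = -13021 (f = (-5714 - 3150) - 4157 = -8864 - 4157 = -13021)
W = -13025 (W = -4 - 13021 = -13025)
W + X(-129) = -13025 + 16*(2 + (-129)²)² = -13025 + 16*(2 + 16641)² = -13025 + 16*16643² = -13025 + 16*276989449 = -13025 + 4431831184 = 4431818159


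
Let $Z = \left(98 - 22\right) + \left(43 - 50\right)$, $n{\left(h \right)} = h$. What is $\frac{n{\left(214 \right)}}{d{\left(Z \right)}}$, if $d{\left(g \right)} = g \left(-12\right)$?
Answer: $- \frac{107}{414} \approx -0.25845$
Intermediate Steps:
$Z = 69$ ($Z = 76 + \left(43 - 50\right) = 76 - 7 = 69$)
$d{\left(g \right)} = - 12 g$
$\frac{n{\left(214 \right)}}{d{\left(Z \right)}} = \frac{214}{\left(-12\right) 69} = \frac{214}{-828} = 214 \left(- \frac{1}{828}\right) = - \frac{107}{414}$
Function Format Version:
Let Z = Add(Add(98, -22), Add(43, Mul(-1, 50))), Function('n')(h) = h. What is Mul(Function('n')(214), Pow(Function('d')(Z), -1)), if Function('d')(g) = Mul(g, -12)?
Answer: Rational(-107, 414) ≈ -0.25845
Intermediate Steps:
Z = 69 (Z = Add(76, Add(43, -50)) = Add(76, -7) = 69)
Function('d')(g) = Mul(-12, g)
Mul(Function('n')(214), Pow(Function('d')(Z), -1)) = Mul(214, Pow(Mul(-12, 69), -1)) = Mul(214, Pow(-828, -1)) = Mul(214, Rational(-1, 828)) = Rational(-107, 414)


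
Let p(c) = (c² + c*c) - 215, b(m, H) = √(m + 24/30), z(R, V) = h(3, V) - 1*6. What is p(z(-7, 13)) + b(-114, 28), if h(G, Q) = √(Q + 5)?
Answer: -107 - 72*√2 + I*√2830/5 ≈ -208.82 + 10.64*I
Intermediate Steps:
h(G, Q) = √(5 + Q)
z(R, V) = -6 + √(5 + V) (z(R, V) = √(5 + V) - 1*6 = √(5 + V) - 6 = -6 + √(5 + V))
b(m, H) = √(⅘ + m) (b(m, H) = √(m + 24*(1/30)) = √(m + ⅘) = √(⅘ + m))
p(c) = -215 + 2*c² (p(c) = (c² + c²) - 215 = 2*c² - 215 = -215 + 2*c²)
p(z(-7, 13)) + b(-114, 28) = (-215 + 2*(-6 + √(5 + 13))²) + √(20 + 25*(-114))/5 = (-215 + 2*(-6 + √18)²) + √(20 - 2850)/5 = (-215 + 2*(-6 + 3*√2)²) + √(-2830)/5 = (-215 + 2*(-6 + 3*√2)²) + (I*√2830)/5 = (-215 + 2*(-6 + 3*√2)²) + I*√2830/5 = -215 + 2*(-6 + 3*√2)² + I*√2830/5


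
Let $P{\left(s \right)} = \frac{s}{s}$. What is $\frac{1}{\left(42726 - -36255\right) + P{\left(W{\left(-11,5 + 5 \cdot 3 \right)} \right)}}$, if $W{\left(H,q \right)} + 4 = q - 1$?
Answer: $\frac{1}{78982} \approx 1.2661 \cdot 10^{-5}$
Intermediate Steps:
$W{\left(H,q \right)} = -5 + q$ ($W{\left(H,q \right)} = -4 + \left(q - 1\right) = -4 + \left(-1 + q\right) = -5 + q$)
$P{\left(s \right)} = 1$
$\frac{1}{\left(42726 - -36255\right) + P{\left(W{\left(-11,5 + 5 \cdot 3 \right)} \right)}} = \frac{1}{\left(42726 - -36255\right) + 1} = \frac{1}{\left(42726 + 36255\right) + 1} = \frac{1}{78981 + 1} = \frac{1}{78982}$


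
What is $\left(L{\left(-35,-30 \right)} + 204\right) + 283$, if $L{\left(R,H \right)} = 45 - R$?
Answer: $567$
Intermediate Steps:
$\left(L{\left(-35,-30 \right)} + 204\right) + 283 = \left(\left(45 - -35\right) + 204\right) + 283 = \left(\left(45 + 35\right) + 204\right) + 283 = \left(80 + 204\right) + 283 = 284 + 283 = 567$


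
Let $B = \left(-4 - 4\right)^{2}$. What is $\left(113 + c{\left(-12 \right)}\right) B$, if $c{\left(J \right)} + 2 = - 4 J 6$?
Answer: $25536$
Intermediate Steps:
$c{\left(J \right)} = -2 - 24 J$ ($c{\left(J \right)} = -2 + - 4 J 6 = -2 - 24 J$)
$B = 64$ ($B = \left(-8\right)^{2} = 64$)
$\left(113 + c{\left(-12 \right)}\right) B = \left(113 - -286\right) 64 = \left(113 + \left(-2 + 288\right)\right) 64 = \left(113 + 286\right) 64 = 399 \cdot 64 = 25536$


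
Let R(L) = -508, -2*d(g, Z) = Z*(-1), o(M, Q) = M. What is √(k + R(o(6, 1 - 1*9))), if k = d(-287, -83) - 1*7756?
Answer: 7*I*√678/2 ≈ 91.135*I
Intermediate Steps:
d(g, Z) = Z/2 (d(g, Z) = -Z*(-1)/2 = -(-1)*Z/2 = Z/2)
k = -15595/2 (k = (½)*(-83) - 1*7756 = -83/2 - 7756 = -15595/2 ≈ -7797.5)
√(k + R(o(6, 1 - 1*9))) = √(-15595/2 - 508) = √(-16611/2) = 7*I*√678/2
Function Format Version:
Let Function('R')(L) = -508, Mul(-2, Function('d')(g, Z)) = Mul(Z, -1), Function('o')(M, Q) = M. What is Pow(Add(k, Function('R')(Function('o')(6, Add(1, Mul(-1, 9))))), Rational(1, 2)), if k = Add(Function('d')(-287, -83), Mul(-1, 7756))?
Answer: Mul(Rational(7, 2), I, Pow(678, Rational(1, 2))) ≈ Mul(91.135, I)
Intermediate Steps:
Function('d')(g, Z) = Mul(Rational(1, 2), Z) (Function('d')(g, Z) = Mul(Rational(-1, 2), Mul(Z, -1)) = Mul(Rational(-1, 2), Mul(-1, Z)) = Mul(Rational(1, 2), Z))
k = Rational(-15595, 2) (k = Add(Mul(Rational(1, 2), -83), Mul(-1, 7756)) = Add(Rational(-83, 2), -7756) = Rational(-15595, 2) ≈ -7797.5)
Pow(Add(k, Function('R')(Function('o')(6, Add(1, Mul(-1, 9))))), Rational(1, 2)) = Pow(Add(Rational(-15595, 2), -508), Rational(1, 2)) = Pow(Rational(-16611, 2), Rational(1, 2)) = Mul(Rational(7, 2), I, Pow(678, Rational(1, 2)))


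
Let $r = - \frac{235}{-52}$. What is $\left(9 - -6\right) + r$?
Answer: $\frac{1015}{52} \approx 19.519$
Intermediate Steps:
$r = \frac{235}{52}$ ($r = \left(-235\right) \left(- \frac{1}{52}\right) = \frac{235}{52} \approx 4.5192$)
$\left(9 - -6\right) + r = \left(9 - -6\right) + \frac{235}{52} = \left(9 + 6\right) + \frac{235}{52} = 15 + \frac{235}{52} = \frac{1015}{52}$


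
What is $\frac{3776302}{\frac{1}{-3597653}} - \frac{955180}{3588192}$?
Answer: $- \frac{12187136444190542683}{897048} \approx -1.3586 \cdot 10^{13}$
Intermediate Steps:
$\frac{3776302}{\frac{1}{-3597653}} - \frac{955180}{3588192} = \frac{3776302}{- \frac{1}{3597653}} - \frac{238795}{897048} = 3776302 \left(-3597653\right) - \frac{238795}{897048} = -13585824219206 - \frac{238795}{897048} = - \frac{12187136444190542683}{897048}$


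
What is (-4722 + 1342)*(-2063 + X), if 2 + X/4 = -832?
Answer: 18248620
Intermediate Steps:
X = -3336 (X = -8 + 4*(-832) = -8 - 3328 = -3336)
(-4722 + 1342)*(-2063 + X) = (-4722 + 1342)*(-2063 - 3336) = -3380*(-5399) = 18248620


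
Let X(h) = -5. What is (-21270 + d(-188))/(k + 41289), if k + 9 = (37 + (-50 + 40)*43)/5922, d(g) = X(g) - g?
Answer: -41625738/81486589 ≈ -0.51083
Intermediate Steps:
d(g) = -5 - g
k = -17897/1974 (k = -9 + (37 + (-50 + 40)*43)/5922 = -9 + (37 - 10*43)*(1/5922) = -9 + (37 - 430)*(1/5922) = -9 - 393*1/5922 = -9 - 131/1974 = -17897/1974 ≈ -9.0664)
(-21270 + d(-188))/(k + 41289) = (-21270 + (-5 - 1*(-188)))/(-17897/1974 + 41289) = (-21270 + (-5 + 188))/(81486589/1974) = (-21270 + 183)*(1974/81486589) = -21087*1974/81486589 = -41625738/81486589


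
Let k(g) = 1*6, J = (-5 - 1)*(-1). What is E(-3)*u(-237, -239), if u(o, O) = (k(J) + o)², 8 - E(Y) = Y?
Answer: 586971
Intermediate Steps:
E(Y) = 8 - Y
J = 6 (J = -6*(-1) = 6)
k(g) = 6
u(o, O) = (6 + o)²
E(-3)*u(-237, -239) = (8 - 1*(-3))*(6 - 237)² = (8 + 3)*(-231)² = 11*53361 = 586971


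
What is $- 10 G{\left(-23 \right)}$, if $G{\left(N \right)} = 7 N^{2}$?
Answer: $-37030$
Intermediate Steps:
$- 10 G{\left(-23 \right)} = - 10 \cdot 7 \left(-23\right)^{2} = - 10 \cdot 7 \cdot 529 = \left(-10\right) 3703 = -37030$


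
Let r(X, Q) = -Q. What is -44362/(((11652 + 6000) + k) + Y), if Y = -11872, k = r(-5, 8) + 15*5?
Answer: -44362/5847 ≈ -7.5871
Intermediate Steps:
k = 67 (k = -1*8 + 15*5 = -8 + 75 = 67)
-44362/(((11652 + 6000) + k) + Y) = -44362/(((11652 + 6000) + 67) - 11872) = -44362/((17652 + 67) - 11872) = -44362/(17719 - 11872) = -44362/5847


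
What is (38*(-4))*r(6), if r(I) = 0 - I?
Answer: 912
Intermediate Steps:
r(I) = -I
(38*(-4))*r(6) = (38*(-4))*(-1*6) = -152*(-6) = 912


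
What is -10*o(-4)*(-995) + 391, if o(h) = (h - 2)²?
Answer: 358591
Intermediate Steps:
o(h) = (-2 + h)²
-10*o(-4)*(-995) + 391 = -10*(-2 - 4)²*(-995) + 391 = -10*(-6)²*(-995) + 391 = -10*36*(-995) + 391 = -360*(-995) + 391 = 358200 + 391 = 358591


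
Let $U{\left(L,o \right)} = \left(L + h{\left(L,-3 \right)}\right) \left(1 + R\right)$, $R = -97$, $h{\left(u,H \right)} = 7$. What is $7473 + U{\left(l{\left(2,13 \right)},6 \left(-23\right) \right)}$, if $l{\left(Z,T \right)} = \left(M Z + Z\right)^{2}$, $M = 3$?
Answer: $657$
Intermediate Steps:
$l{\left(Z,T \right)} = 16 Z^{2}$ ($l{\left(Z,T \right)} = \left(3 Z + Z\right)^{2} = \left(4 Z\right)^{2} = 16 Z^{2}$)
$U{\left(L,o \right)} = -672 - 96 L$ ($U{\left(L,o \right)} = \left(L + 7\right) \left(1 - 97\right) = \left(7 + L\right) \left(-96\right) = -672 - 96 L$)
$7473 + U{\left(l{\left(2,13 \right)},6 \left(-23\right) \right)} = 7473 - \left(672 + 96 \cdot 16 \cdot 2^{2}\right) = 7473 - \left(672 + 96 \cdot 16 \cdot 4\right) = 7473 - 6816 = 657$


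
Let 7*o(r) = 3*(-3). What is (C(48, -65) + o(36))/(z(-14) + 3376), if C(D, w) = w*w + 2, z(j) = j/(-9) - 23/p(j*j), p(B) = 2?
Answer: 532440/424123 ≈ 1.2554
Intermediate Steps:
o(r) = -9/7 (o(r) = (3*(-3))/7 = (1/7)*(-9) = -9/7)
z(j) = -23/2 - j/9 (z(j) = j/(-9) - 23/2 = j*(-1/9) - 23*1/2 = -j/9 - 23/2 = -23/2 - j/9)
C(D, w) = 2 + w**2 (C(D, w) = w**2 + 2 = 2 + w**2)
(C(48, -65) + o(36))/(z(-14) + 3376) = ((2 + (-65)**2) - 9/7)/((-23/2 - 1/9*(-14)) + 3376) = ((2 + 4225) - 9/7)/((-23/2 + 14/9) + 3376) = (4227 - 9/7)/(-179/18 + 3376) = 29580/(7*(60589/18)) = (29580/7)*(18/60589) = 532440/424123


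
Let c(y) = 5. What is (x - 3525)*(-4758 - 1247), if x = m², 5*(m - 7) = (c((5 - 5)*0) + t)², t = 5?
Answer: 16789980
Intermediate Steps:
m = 27 (m = 7 + (5 + 5)²/5 = 7 + (⅕)*10² = 7 + (⅕)*100 = 7 + 20 = 27)
x = 729 (x = 27² = 729)
(x - 3525)*(-4758 - 1247) = (729 - 3525)*(-4758 - 1247) = -2796*(-6005) = 16789980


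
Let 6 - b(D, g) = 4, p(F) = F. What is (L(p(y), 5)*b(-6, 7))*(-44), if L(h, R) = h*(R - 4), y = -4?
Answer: 352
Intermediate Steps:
L(h, R) = h*(-4 + R)
b(D, g) = 2 (b(D, g) = 6 - 1*4 = 6 - 4 = 2)
(L(p(y), 5)*b(-6, 7))*(-44) = (-4*(-4 + 5)*2)*(-44) = (-4*1*2)*(-44) = -4*2*(-44) = -8*(-44) = 352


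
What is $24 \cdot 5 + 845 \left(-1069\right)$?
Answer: $-903185$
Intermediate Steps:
$24 \cdot 5 + 845 \left(-1069\right) = 120 - 903305 = -903185$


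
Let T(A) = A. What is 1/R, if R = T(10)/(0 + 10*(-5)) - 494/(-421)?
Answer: 2105/2049 ≈ 1.0273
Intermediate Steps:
R = 2049/2105 (R = 10/(0 + 10*(-5)) - 494/(-421) = 10/(0 - 50) - 494*(-1/421) = 10/(-50) + 494/421 = 10*(-1/50) + 494/421 = -⅕ + 494/421 = 2049/2105 ≈ 0.97340)
1/R = 1/(2049/2105) = 2105/2049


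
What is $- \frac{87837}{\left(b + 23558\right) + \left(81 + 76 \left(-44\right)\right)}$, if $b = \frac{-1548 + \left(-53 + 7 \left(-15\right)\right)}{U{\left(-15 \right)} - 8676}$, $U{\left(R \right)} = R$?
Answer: $- \frac{33190929}{7668937} \approx -4.328$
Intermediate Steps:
$b = \frac{1706}{8691}$ ($b = \frac{-1548 + \left(-53 + 7 \left(-15\right)\right)}{-15 - 8676} = \frac{-1548 - 158}{-8691} = \left(-1548 - 158\right) \left(- \frac{1}{8691}\right) = \left(-1706\right) \left(- \frac{1}{8691}\right) = \frac{1706}{8691} \approx 0.1963$)
$- \frac{87837}{\left(b + 23558\right) + \left(81 + 76 \left(-44\right)\right)} = - \frac{87837}{\left(\frac{1706}{8691} + 23558\right) + \left(81 + 76 \left(-44\right)\right)} = - \frac{87837}{\frac{204744284}{8691} + \left(81 - 3344\right)} = - \frac{87837}{\frac{204744284}{8691} - 3263} = - \frac{87837}{\frac{176385551}{8691}} = \left(-87837\right) \frac{8691}{176385551} = - \frac{33190929}{7668937}$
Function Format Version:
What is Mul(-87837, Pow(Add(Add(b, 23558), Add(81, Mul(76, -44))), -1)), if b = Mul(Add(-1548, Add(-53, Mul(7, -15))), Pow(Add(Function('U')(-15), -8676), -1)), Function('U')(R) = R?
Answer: Rational(-33190929, 7668937) ≈ -4.3280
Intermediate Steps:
b = Rational(1706, 8691) (b = Mul(Add(-1548, Add(-53, Mul(7, -15))), Pow(Add(-15, -8676), -1)) = Mul(Add(-1548, Add(-53, -105)), Pow(-8691, -1)) = Mul(Add(-1548, -158), Rational(-1, 8691)) = Mul(-1706, Rational(-1, 8691)) = Rational(1706, 8691) ≈ 0.19630)
Mul(-87837, Pow(Add(Add(b, 23558), Add(81, Mul(76, -44))), -1)) = Mul(-87837, Pow(Add(Add(Rational(1706, 8691), 23558), Add(81, Mul(76, -44))), -1)) = Mul(-87837, Pow(Add(Rational(204744284, 8691), Add(81, -3344)), -1)) = Mul(-87837, Pow(Add(Rational(204744284, 8691), -3263), -1)) = Mul(-87837, Pow(Rational(176385551, 8691), -1)) = Mul(-87837, Rational(8691, 176385551)) = Rational(-33190929, 7668937)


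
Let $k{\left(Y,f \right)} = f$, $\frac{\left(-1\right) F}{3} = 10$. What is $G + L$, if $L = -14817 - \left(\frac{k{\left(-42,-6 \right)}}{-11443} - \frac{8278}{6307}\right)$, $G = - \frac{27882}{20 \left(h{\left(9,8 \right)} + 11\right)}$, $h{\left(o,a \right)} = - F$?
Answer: $- \frac{439403980071991}{29590110410} \approx -14850.0$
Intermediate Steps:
$F = -30$ ($F = \left(-3\right) 10 = -30$)
$h{\left(o,a \right)} = 30$ ($h{\left(o,a \right)} = \left(-1\right) \left(-30\right) = 30$)
$G = - \frac{13941}{410}$ ($G = - \frac{27882}{20 \left(30 + 11\right)} = - \frac{27882}{20 \cdot 41} = - \frac{27882}{820} = \left(-27882\right) \frac{1}{820} = - \frac{13941}{410} \approx -34.002$)
$L = - \frac{1069263034505}{72171001}$ ($L = -14817 - \left(- \frac{6}{-11443} - \frac{8278}{6307}\right) = -14817 - \left(\left(-6\right) \left(- \frac{1}{11443}\right) - \frac{8278}{6307}\right) = -14817 - \left(\frac{6}{11443} - \frac{8278}{6307}\right) = -14817 - - \frac{94687312}{72171001} = -14817 + \frac{94687312}{72171001} = - \frac{1069263034505}{72171001} \approx -14816.0$)
$G + L = - \frac{13941}{410} - \frac{1069263034505}{72171001} = - \frac{439403980071991}{29590110410}$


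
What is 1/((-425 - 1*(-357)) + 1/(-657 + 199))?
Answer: -458/31145 ≈ -0.014705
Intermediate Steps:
1/((-425 - 1*(-357)) + 1/(-657 + 199)) = 1/((-425 + 357) + 1/(-458)) = 1/(-68 - 1/458) = 1/(-31145/458) = -458/31145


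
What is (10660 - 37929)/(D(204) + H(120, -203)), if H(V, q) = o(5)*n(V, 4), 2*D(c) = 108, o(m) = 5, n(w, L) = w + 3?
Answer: -27269/669 ≈ -40.761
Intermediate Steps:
n(w, L) = 3 + w
D(c) = 54 (D(c) = (½)*108 = 54)
H(V, q) = 15 + 5*V (H(V, q) = 5*(3 + V) = 15 + 5*V)
(10660 - 37929)/(D(204) + H(120, -203)) = (10660 - 37929)/(54 + (15 + 5*120)) = -27269/(54 + (15 + 600)) = -27269/(54 + 615) = -27269/669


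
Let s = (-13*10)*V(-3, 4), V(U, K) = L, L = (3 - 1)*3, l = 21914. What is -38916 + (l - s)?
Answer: -16222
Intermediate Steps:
L = 6 (L = 2*3 = 6)
V(U, K) = 6
s = -780 (s = -13*10*6 = -130*6 = -780)
-38916 + (l - s) = -38916 + (21914 - 1*(-780)) = -38916 + (21914 + 780) = -38916 + 22694 = -16222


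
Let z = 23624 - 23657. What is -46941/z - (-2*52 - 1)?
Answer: 16802/11 ≈ 1527.5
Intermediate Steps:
z = -33
-46941/z - (-2*52 - 1) = -46941/(-33) - (-2*52 - 1) = -46941*(-1/33) - (-104 - 1) = 15647/11 - 1*(-105) = 15647/11 + 105 = 16802/11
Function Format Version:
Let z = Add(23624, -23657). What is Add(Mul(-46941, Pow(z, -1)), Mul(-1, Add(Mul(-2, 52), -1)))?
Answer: Rational(16802, 11) ≈ 1527.5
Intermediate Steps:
z = -33
Add(Mul(-46941, Pow(z, -1)), Mul(-1, Add(Mul(-2, 52), -1))) = Add(Mul(-46941, Pow(-33, -1)), Mul(-1, Add(Mul(-2, 52), -1))) = Add(Mul(-46941, Rational(-1, 33)), Mul(-1, Add(-104, -1))) = Add(Rational(15647, 11), Mul(-1, -105)) = Add(Rational(15647, 11), 105) = Rational(16802, 11)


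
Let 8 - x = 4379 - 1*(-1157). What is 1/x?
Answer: -1/5528 ≈ -0.00018090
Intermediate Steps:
x = -5528 (x = 8 - (4379 - 1*(-1157)) = 8 - (4379 + 1157) = 8 - 1*5536 = 8 - 5536 = -5528)
1/x = 1/(-5528) = -1/5528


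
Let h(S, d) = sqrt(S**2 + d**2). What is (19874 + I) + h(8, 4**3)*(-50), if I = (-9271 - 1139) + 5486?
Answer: 14950 - 400*sqrt(65) ≈ 11725.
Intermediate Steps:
I = -4924 (I = -10410 + 5486 = -4924)
(19874 + I) + h(8, 4**3)*(-50) = (19874 - 4924) + sqrt(8**2 + (4**3)**2)*(-50) = 14950 + sqrt(64 + 64**2)*(-50) = 14950 + sqrt(64 + 4096)*(-50) = 14950 + sqrt(4160)*(-50) = 14950 + (8*sqrt(65))*(-50) = 14950 - 400*sqrt(65)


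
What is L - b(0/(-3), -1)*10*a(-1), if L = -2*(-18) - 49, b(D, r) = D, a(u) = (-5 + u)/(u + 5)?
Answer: -13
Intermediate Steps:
a(u) = (-5 + u)/(5 + u)
L = -13 (L = 36 - 49 = -13)
L - b(0/(-3), -1)*10*a(-1) = -13 - (0/(-3))*10*(-5 - 1)/(5 - 1) = -13 - (0*(-⅓))*10*-6/4 = -13 - 0*10*(¼)*(-6) = -13 - 0*(-3)/2 = -13 - 1*0 = -13 + 0 = -13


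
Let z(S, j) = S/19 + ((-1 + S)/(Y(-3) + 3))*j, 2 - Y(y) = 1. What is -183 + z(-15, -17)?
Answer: -2200/19 ≈ -115.79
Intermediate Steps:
Y(y) = 1 (Y(y) = 2 - 1*1 = 2 - 1 = 1)
z(S, j) = S/19 + j*(-¼ + S/4) (z(S, j) = S/19 + ((-1 + S)/(1 + 3))*j = S/19 + ((-1 + S)/4)*j = S/19 + ((-1 + S)*(¼))*j = S/19 + (-¼ + S/4)*j = S/19 + j*(-¼ + S/4))
-183 + z(-15, -17) = -183 + (-¼*(-17) + (1/19)*(-15) + (¼)*(-15)*(-17)) = -183 + (17/4 - 15/19 + 255/4) = -183 + 1277/19 = -2200/19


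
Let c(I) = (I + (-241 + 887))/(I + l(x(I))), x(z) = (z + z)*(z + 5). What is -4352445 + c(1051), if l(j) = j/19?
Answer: -9748088337802/2239681 ≈ -4.3524e+6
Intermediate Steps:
x(z) = 2*z*(5 + z) (x(z) = (2*z)*(5 + z) = 2*z*(5 + z))
l(j) = j/19 (l(j) = j*(1/19) = j/19)
c(I) = (646 + I)/(I + 2*I*(5 + I)/19) (c(I) = (I + (-241 + 887))/(I + (2*I*(5 + I))/19) = (I + 646)/(I + 2*I*(5 + I)/19) = (646 + I)/(I + 2*I*(5 + I)/19))
-4352445 + c(1051) = -4352445 + 19*(646 + 1051)/(1051*(29 + 2*1051)) = -4352445 + 19*(1/1051)*1697/(29 + 2102) = -4352445 + 19*(1/1051)*1697/2131 = -4352445 + 19*(1/1051)*(1/2131)*1697 = -4352445 + 32243/2239681 = -9748088337802/2239681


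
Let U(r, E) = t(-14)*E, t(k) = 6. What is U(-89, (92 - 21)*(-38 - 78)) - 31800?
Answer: -81216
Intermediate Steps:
U(r, E) = 6*E
U(-89, (92 - 21)*(-38 - 78)) - 31800 = 6*((92 - 21)*(-38 - 78)) - 31800 = 6*(71*(-116)) - 31800 = 6*(-8236) - 31800 = -49416 - 31800 = -81216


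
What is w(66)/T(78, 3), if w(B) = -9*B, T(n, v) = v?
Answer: -198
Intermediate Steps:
w(66)/T(78, 3) = -9*66/3 = -594*⅓ = -198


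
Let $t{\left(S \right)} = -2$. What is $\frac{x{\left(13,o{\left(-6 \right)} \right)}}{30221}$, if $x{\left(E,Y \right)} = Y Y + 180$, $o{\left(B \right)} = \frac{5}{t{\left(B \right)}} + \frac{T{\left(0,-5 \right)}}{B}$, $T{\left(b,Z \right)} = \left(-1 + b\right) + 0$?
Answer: $\frac{1669}{271989} \approx 0.0061363$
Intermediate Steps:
$T{\left(b,Z \right)} = -1 + b$
$o{\left(B \right)} = - \frac{5}{2} - \frac{1}{B}$ ($o{\left(B \right)} = \frac{5}{-2} + \frac{-1 + 0}{B} = 5 \left(- \frac{1}{2}\right) - \frac{1}{B} = - \frac{5}{2} - \frac{1}{B}$)
$x{\left(E,Y \right)} = 180 + Y^{2}$ ($x{\left(E,Y \right)} = Y^{2} + 180 = 180 + Y^{2}$)
$\frac{x{\left(13,o{\left(-6 \right)} \right)}}{30221} = \frac{180 + \left(- \frac{5}{2} - \frac{1}{-6}\right)^{2}}{30221} = \left(180 + \left(- \frac{5}{2} - - \frac{1}{6}\right)^{2}\right) \frac{1}{30221} = \left(180 + \left(- \frac{5}{2} + \frac{1}{6}\right)^{2}\right) \frac{1}{30221} = \left(180 + \left(- \frac{7}{3}\right)^{2}\right) \frac{1}{30221} = \left(180 + \frac{49}{9}\right) \frac{1}{30221} = \frac{1669}{9} \cdot \frac{1}{30221} = \frac{1669}{271989}$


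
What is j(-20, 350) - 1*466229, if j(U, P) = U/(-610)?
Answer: -28439967/61 ≈ -4.6623e+5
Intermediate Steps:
j(U, P) = -U/610 (j(U, P) = U*(-1/610) = -U/610)
j(-20, 350) - 1*466229 = -1/610*(-20) - 1*466229 = 2/61 - 466229 = -28439967/61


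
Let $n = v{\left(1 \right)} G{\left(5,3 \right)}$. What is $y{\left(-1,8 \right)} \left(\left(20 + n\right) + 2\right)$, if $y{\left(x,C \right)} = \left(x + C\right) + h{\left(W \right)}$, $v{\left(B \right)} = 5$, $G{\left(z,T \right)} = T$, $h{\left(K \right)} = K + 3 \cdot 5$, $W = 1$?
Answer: $851$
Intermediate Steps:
$h{\left(K \right)} = 15 + K$ ($h{\left(K \right)} = K + 15 = 15 + K$)
$y{\left(x,C \right)} = 16 + C + x$ ($y{\left(x,C \right)} = \left(x + C\right) + \left(15 + 1\right) = \left(C + x\right) + 16 = 16 + C + x$)
$n = 15$ ($n = 5 \cdot 3 = 15$)
$y{\left(-1,8 \right)} \left(\left(20 + n\right) + 2\right) = \left(16 + 8 - 1\right) \left(\left(20 + 15\right) + 2\right) = 23 \left(35 + 2\right) = 23 \cdot 37 = 851$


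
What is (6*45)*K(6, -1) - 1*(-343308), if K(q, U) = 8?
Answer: 345468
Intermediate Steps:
(6*45)*K(6, -1) - 1*(-343308) = (6*45)*8 - 1*(-343308) = 270*8 + 343308 = 2160 + 343308 = 345468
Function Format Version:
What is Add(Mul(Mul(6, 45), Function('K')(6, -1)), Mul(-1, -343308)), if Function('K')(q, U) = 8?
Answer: 345468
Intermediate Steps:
Add(Mul(Mul(6, 45), Function('K')(6, -1)), Mul(-1, -343308)) = Add(Mul(Mul(6, 45), 8), Mul(-1, -343308)) = Add(Mul(270, 8), 343308) = Add(2160, 343308) = 345468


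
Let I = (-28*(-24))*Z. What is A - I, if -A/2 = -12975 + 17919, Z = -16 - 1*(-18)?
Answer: -11232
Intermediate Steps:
Z = 2 (Z = -16 + 18 = 2)
I = 1344 (I = -28*(-24)*2 = 672*2 = 1344)
A = -9888 (A = -2*(-12975 + 17919) = -2*4944 = -9888)
A - I = -9888 - 1*1344 = -9888 - 1344 = -11232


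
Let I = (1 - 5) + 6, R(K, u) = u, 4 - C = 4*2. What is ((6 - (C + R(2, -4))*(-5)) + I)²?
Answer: 1024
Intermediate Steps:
C = -4 (C = 4 - 4*2 = 4 - 1*8 = 4 - 8 = -4)
I = 2 (I = -4 + 6 = 2)
((6 - (C + R(2, -4))*(-5)) + I)² = ((6 - (-4 - 4)*(-5)) + 2)² = ((6 - (-8)*(-5)) + 2)² = ((6 - 1*40) + 2)² = ((6 - 40) + 2)² = (-34 + 2)² = (-32)² = 1024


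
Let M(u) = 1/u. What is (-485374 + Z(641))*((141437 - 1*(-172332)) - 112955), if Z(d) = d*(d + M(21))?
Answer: -104671753856/7 ≈ -1.4953e+10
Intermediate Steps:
Z(d) = d*(1/21 + d) (Z(d) = d*(d + 1/21) = d*(1/21 + d))
(-485374 + Z(641))*((141437 - 1*(-172332)) - 112955) = (-485374 + 641*(1/21 + 641))*((141437 - 1*(-172332)) - 112955) = (-485374 + 641*(13462/21))*((141437 + 172332) - 112955) = (-485374 + 8629142/21)*(313769 - 112955) = -1563712/21*200814 = -104671753856/7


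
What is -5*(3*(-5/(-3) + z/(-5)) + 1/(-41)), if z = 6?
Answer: -282/41 ≈ -6.8781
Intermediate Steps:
-5*(3*(-5/(-3) + z/(-5)) + 1/(-41)) = -5*(3*(-5/(-3) + 6/(-5)) + 1/(-41)) = -5*(3*(-5*(-1/3) + 6*(-1/5)) - 1/41) = -5*(3*(5/3 - 6/5) - 1/41) = -5*(3*(7/15) - 1/41) = -5*(7/5 - 1/41) = -5*282/205 = -282/41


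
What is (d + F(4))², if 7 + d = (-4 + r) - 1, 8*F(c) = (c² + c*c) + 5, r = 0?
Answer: 3481/64 ≈ 54.391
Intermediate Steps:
F(c) = 5/8 + c²/4 (F(c) = ((c² + c*c) + 5)/8 = ((c² + c²) + 5)/8 = (2*c² + 5)/8 = (5 + 2*c²)/8 = 5/8 + c²/4)
d = -12 (d = -7 + ((-4 + 0) - 1) = -7 + (-4 - 1) = -7 - 5 = -12)
(d + F(4))² = (-12 + (5/8 + (¼)*4²))² = (-12 + (5/8 + (¼)*16))² = (-12 + (5/8 + 4))² = (-12 + 37/8)² = (-59/8)² = 3481/64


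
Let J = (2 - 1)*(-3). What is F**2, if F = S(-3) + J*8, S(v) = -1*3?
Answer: 729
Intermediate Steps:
S(v) = -3
J = -3 (J = 1*(-3) = -3)
F = -27 (F = -3 - 3*8 = -3 - 24 = -27)
F**2 = (-27)**2 = 729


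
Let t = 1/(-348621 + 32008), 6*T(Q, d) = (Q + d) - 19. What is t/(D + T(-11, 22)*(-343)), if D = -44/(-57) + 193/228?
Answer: -228/33130700933 ≈ -6.8818e-9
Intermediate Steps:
D = 123/76 (D = -44*(-1/57) + 193*(1/228) = 44/57 + 193/228 = 123/76 ≈ 1.6184)
T(Q, d) = -19/6 + Q/6 + d/6 (T(Q, d) = ((Q + d) - 19)/6 = (-19 + Q + d)/6 = -19/6 + Q/6 + d/6)
t = -1/316613 (t = 1/(-316613) = -1/316613 ≈ -3.1584e-6)
t/(D + T(-11, 22)*(-343)) = -1/(316613*(123/76 + (-19/6 + (⅙)*(-11) + (⅙)*22)*(-343))) = -1/(316613*(123/76 + (-19/6 - 11/6 + 11/3)*(-343))) = -1/(316613*(123/76 - 4/3*(-343))) = -1/(316613*(123/76 + 1372/3)) = -1/(316613*104641/228) = -1/316613*228/104641 = -228/33130700933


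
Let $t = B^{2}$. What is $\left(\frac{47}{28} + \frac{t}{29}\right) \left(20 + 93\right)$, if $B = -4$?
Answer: $\frac{204643}{812} \approx 252.02$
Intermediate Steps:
$t = 16$ ($t = \left(-4\right)^{2} = 16$)
$\left(\frac{47}{28} + \frac{t}{29}\right) \left(20 + 93\right) = \left(\frac{47}{28} + \frac{16}{29}\right) \left(20 + 93\right) = \left(47 \cdot \frac{1}{28} + 16 \cdot \frac{1}{29}\right) 113 = \left(\frac{47}{28} + \frac{16}{29}\right) 113 = \frac{1811}{812} \cdot 113 = \frac{204643}{812}$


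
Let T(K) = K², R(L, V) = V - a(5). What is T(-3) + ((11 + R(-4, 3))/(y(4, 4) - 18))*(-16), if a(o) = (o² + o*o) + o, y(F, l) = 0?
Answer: -247/9 ≈ -27.444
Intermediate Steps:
a(o) = o + 2*o² (a(o) = (o² + o²) + o = 2*o² + o = o + 2*o²)
R(L, V) = -55 + V (R(L, V) = V - 5*(1 + 2*5) = V - 5*(1 + 10) = V - 5*11 = V - 1*55 = V - 55 = -55 + V)
T(-3) + ((11 + R(-4, 3))/(y(4, 4) - 18))*(-16) = (-3)² + ((11 + (-55 + 3))/(0 - 18))*(-16) = 9 + ((11 - 52)/(-18))*(-16) = 9 - 41*(-1/18)*(-16) = 9 + (41/18)*(-16) = 9 - 328/9 = -247/9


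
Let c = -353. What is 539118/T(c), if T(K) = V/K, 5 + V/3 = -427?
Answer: 10572703/72 ≈ 1.4684e+5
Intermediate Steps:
V = -1296 (V = -15 + 3*(-427) = -15 - 1281 = -1296)
T(K) = -1296/K
539118/T(c) = 539118/((-1296/(-353))) = 539118/((-1296*(-1/353))) = 539118/(1296/353) = 539118*(353/1296) = 10572703/72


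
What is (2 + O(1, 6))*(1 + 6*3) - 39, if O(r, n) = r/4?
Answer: 15/4 ≈ 3.7500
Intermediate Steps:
O(r, n) = r/4 (O(r, n) = r*(¼) = r/4)
(2 + O(1, 6))*(1 + 6*3) - 39 = (2 + (¼)*1)*(1 + 6*3) - 39 = (2 + ¼)*(1 + 18) - 39 = (9/4)*19 - 39 = 171/4 - 39 = 15/4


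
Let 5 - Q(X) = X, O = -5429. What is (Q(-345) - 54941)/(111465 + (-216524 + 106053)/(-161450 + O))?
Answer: -9110091489/18601278206 ≈ -0.48976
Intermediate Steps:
Q(X) = 5 - X
(Q(-345) - 54941)/(111465 + (-216524 + 106053)/(-161450 + O)) = ((5 - 1*(-345)) - 54941)/(111465 + (-216524 + 106053)/(-161450 - 5429)) = ((5 + 345) - 54941)/(111465 - 110471/(-166879)) = (350 - 54941)/(111465 - 110471*(-1/166879)) = -54591/(111465 + 110471/166879) = -54591/18601278206/166879 = -54591*166879/18601278206 = -9110091489/18601278206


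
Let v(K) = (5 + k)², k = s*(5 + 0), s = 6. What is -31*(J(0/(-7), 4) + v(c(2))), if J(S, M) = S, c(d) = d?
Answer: -37975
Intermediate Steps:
k = 30 (k = 6*(5 + 0) = 6*5 = 30)
v(K) = 1225 (v(K) = (5 + 30)² = 35² = 1225)
-31*(J(0/(-7), 4) + v(c(2))) = -31*(0/(-7) + 1225) = -31*(0*(-⅐) + 1225) = -31*(0 + 1225) = -31*1225 = -37975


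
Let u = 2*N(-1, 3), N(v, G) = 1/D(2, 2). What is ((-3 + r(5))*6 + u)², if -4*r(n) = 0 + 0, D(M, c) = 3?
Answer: 2704/9 ≈ 300.44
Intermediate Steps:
r(n) = 0 (r(n) = -(0 + 0)/4 = -¼*0 = 0)
N(v, G) = ⅓ (N(v, G) = 1/3 = ⅓)
u = ⅔ (u = 2*(⅓) = ⅔ ≈ 0.66667)
((-3 + r(5))*6 + u)² = ((-3 + 0)*6 + ⅔)² = (-3*6 + ⅔)² = (-18 + ⅔)² = (-52/3)² = 2704/9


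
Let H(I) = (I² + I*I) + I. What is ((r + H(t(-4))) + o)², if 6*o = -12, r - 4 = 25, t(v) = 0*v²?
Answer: 729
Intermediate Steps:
t(v) = 0
r = 29 (r = 4 + 25 = 29)
o = -2 (o = (⅙)*(-12) = -2)
H(I) = I + 2*I² (H(I) = (I² + I²) + I = 2*I² + I = I + 2*I²)
((r + H(t(-4))) + o)² = ((29 + 0*(1 + 2*0)) - 2)² = ((29 + 0*(1 + 0)) - 2)² = ((29 + 0*1) - 2)² = ((29 + 0) - 2)² = (29 - 2)² = 27² = 729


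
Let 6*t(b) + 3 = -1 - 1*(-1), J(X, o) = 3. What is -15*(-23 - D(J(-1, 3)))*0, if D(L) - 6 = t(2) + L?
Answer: 0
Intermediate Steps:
t(b) = -½ (t(b) = -½ + (-1 - 1*(-1))/6 = -½ + (-1 + 1)/6 = -½ + (⅙)*0 = -½ + 0 = -½)
D(L) = 11/2 + L (D(L) = 6 + (-½ + L) = 11/2 + L)
-15*(-23 - D(J(-1, 3)))*0 = -15*(-23 - (11/2 + 3))*0 = -15*(-23 - 1*17/2)*0 = -15*(-23 - 17/2)*0 = -15*(-63/2)*0 = (945/2)*0 = 0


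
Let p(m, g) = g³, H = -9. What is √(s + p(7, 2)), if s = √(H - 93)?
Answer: √(8 + I*√102) ≈ 3.2314 + 1.5627*I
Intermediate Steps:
s = I*√102 (s = √(-9 - 93) = √(-102) = I*√102 ≈ 10.1*I)
√(s + p(7, 2)) = √(I*√102 + 2³) = √(I*√102 + 8) = √(8 + I*√102)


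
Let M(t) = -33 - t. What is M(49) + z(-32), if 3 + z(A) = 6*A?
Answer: -277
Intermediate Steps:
z(A) = -3 + 6*A
M(49) + z(-32) = (-33 - 1*49) + (-3 + 6*(-32)) = (-33 - 49) + (-3 - 192) = -82 - 195 = -277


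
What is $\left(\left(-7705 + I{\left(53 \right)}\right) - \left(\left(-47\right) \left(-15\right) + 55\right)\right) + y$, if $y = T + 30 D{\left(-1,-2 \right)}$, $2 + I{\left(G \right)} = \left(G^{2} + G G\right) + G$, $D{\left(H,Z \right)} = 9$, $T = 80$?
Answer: $-2446$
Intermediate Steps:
$I{\left(G \right)} = -2 + G + 2 G^{2}$ ($I{\left(G \right)} = -2 + \left(\left(G^{2} + G G\right) + G\right) = -2 + \left(\left(G^{2} + G^{2}\right) + G\right) = -2 + \left(2 G^{2} + G\right) = -2 + \left(G + 2 G^{2}\right) = -2 + G + 2 G^{2}$)
$y = 350$ ($y = 80 + 30 \cdot 9 = 80 + 270 = 350$)
$\left(\left(-7705 + I{\left(53 \right)}\right) - \left(\left(-47\right) \left(-15\right) + 55\right)\right) + y = \left(\left(-7705 + \left(-2 + 53 + 2 \cdot 53^{2}\right)\right) - \left(\left(-47\right) \left(-15\right) + 55\right)\right) + 350 = \left(\left(-7705 + \left(-2 + 53 + 2 \cdot 2809\right)\right) - \left(705 + 55\right)\right) + 350 = \left(\left(-7705 + \left(-2 + 53 + 5618\right)\right) - 760\right) + 350 = \left(\left(-7705 + 5669\right) - 760\right) + 350 = \left(-2036 - 760\right) + 350 = -2796 + 350 = -2446$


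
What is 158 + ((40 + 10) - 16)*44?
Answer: 1654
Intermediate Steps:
158 + ((40 + 10) - 16)*44 = 158 + (50 - 16)*44 = 158 + 34*44 = 158 + 1496 = 1654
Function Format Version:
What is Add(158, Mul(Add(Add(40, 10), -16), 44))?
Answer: 1654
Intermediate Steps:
Add(158, Mul(Add(Add(40, 10), -16), 44)) = Add(158, Mul(Add(50, -16), 44)) = Add(158, Mul(34, 44)) = Add(158, 1496) = 1654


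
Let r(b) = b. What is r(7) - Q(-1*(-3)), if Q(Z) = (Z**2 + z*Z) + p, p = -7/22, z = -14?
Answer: 887/22 ≈ 40.318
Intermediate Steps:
p = -7/22 (p = -7*1/22 = -7/22 ≈ -0.31818)
Q(Z) = -7/22 + Z**2 - 14*Z (Q(Z) = (Z**2 - 14*Z) - 7/22 = -7/22 + Z**2 - 14*Z)
r(7) - Q(-1*(-3)) = 7 - (-7/22 + (-1*(-3))**2 - (-14)*(-3)) = 7 - (-7/22 + 3**2 - 14*3) = 7 - (-7/22 + 9 - 42) = 7 - 1*(-733/22) = 7 + 733/22 = 887/22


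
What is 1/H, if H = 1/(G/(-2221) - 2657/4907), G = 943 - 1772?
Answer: -1833294/10898447 ≈ -0.16822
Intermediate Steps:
G = -829
H = -10898447/1833294 (H = 1/(-829/(-2221) - 2657/4907) = 1/(-829*(-1/2221) - 2657*1/4907) = 1/(829/2221 - 2657/4907) = 1/(-1833294/10898447) = -10898447/1833294 ≈ -5.9447)
1/H = 1/(-10898447/1833294) = -1833294/10898447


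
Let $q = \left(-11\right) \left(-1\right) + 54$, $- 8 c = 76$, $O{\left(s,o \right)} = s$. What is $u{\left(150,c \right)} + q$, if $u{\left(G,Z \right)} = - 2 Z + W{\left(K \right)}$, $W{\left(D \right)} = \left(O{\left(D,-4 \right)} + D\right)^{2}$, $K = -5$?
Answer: $184$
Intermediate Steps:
$c = - \frac{19}{2}$ ($c = \left(- \frac{1}{8}\right) 76 = - \frac{19}{2} \approx -9.5$)
$W{\left(D \right)} = 4 D^{2}$ ($W{\left(D \right)} = \left(D + D\right)^{2} = \left(2 D\right)^{2} = 4 D^{2}$)
$u{\left(G,Z \right)} = 100 - 2 Z$ ($u{\left(G,Z \right)} = - 2 Z + 4 \left(-5\right)^{2} = - 2 Z + 4 \cdot 25 = - 2 Z + 100 = 100 - 2 Z$)
$q = 65$ ($q = 11 + 54 = 65$)
$u{\left(150,c \right)} + q = \left(100 - -19\right) + 65 = \left(100 + 19\right) + 65 = 119 + 65 = 184$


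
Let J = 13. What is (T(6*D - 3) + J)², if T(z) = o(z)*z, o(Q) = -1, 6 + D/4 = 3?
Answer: 7744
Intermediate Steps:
D = -12 (D = -24 + 4*3 = -24 + 12 = -12)
T(z) = -z
(T(6*D - 3) + J)² = (-(6*(-12) - 3) + 13)² = (-(-72 - 3) + 13)² = (-1*(-75) + 13)² = (75 + 13)² = 88² = 7744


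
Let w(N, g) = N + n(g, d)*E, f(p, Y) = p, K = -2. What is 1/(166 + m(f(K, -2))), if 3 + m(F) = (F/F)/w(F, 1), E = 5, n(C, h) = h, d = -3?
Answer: 17/2770 ≈ 0.0061372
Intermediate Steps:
w(N, g) = -15 + N (w(N, g) = N - 3*5 = N - 15 = -15 + N)
m(F) = -3 + 1/(-15 + F) (m(F) = -3 + (F/F)/(-15 + F) = -3 + 1/(-15 + F))
1/(166 + m(f(K, -2))) = 1/(166 + (46 - 3*(-2))/(-15 - 2)) = 1/(166 + (46 + 6)/(-17)) = 1/(166 - 1/17*52) = 1/(166 - 52/17) = 1/(2770/17) = 17/2770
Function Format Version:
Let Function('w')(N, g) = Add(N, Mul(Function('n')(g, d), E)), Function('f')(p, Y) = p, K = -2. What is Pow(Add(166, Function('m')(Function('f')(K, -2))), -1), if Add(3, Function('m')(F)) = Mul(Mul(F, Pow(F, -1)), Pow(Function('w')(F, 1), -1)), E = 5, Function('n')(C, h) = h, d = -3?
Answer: Rational(17, 2770) ≈ 0.0061372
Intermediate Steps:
Function('w')(N, g) = Add(-15, N) (Function('w')(N, g) = Add(N, Mul(-3, 5)) = Add(N, -15) = Add(-15, N))
Function('m')(F) = Add(-3, Pow(Add(-15, F), -1)) (Function('m')(F) = Add(-3, Mul(Mul(F, Pow(F, -1)), Pow(Add(-15, F), -1))) = Add(-3, Mul(1, Pow(Add(-15, F), -1))) = Add(-3, Pow(Add(-15, F), -1)))
Pow(Add(166, Function('m')(Function('f')(K, -2))), -1) = Pow(Add(166, Mul(Pow(Add(-15, -2), -1), Add(46, Mul(-3, -2)))), -1) = Pow(Add(166, Mul(Pow(-17, -1), Add(46, 6))), -1) = Pow(Add(166, Mul(Rational(-1, 17), 52)), -1) = Pow(Add(166, Rational(-52, 17)), -1) = Pow(Rational(2770, 17), -1) = Rational(17, 2770)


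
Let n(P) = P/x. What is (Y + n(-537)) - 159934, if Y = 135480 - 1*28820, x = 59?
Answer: -3143703/59 ≈ -53283.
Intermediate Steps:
n(P) = P/59
Y = 106660 (Y = 135480 - 28820 = 106660)
(Y + n(-537)) - 159934 = (106660 + (1/59)*(-537)) - 159934 = (106660 - 537/59) - 159934 = 6292403/59 - 159934 = -3143703/59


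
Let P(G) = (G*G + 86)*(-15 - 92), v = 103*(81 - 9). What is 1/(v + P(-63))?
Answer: -1/426469 ≈ -2.3448e-6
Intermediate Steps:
v = 7416 (v = 103*72 = 7416)
P(G) = -9202 - 107*G² (P(G) = (G² + 86)*(-107) = (86 + G²)*(-107) = -9202 - 107*G²)
1/(v + P(-63)) = 1/(7416 + (-9202 - 107*(-63)²)) = 1/(7416 + (-9202 - 107*3969)) = 1/(7416 + (-9202 - 424683)) = 1/(7416 - 433885) = 1/(-426469) = -1/426469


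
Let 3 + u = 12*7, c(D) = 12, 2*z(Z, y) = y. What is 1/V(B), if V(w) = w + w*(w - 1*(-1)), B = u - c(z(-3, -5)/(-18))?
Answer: 1/4899 ≈ 0.00020412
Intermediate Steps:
z(Z, y) = y/2
u = 81 (u = -3 + 12*7 = -3 + 84 = 81)
B = 69 (B = 81 - 1*12 = 81 - 12 = 69)
V(w) = w + w*(1 + w) (V(w) = w + w*(w + 1) = w + w*(1 + w))
1/V(B) = 1/(69*(2 + 69)) = 1/(69*71) = 1/4899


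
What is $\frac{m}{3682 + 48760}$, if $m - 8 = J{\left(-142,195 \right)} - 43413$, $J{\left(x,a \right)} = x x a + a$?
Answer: $\frac{1944385}{26221} \approx 74.154$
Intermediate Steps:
$J{\left(x,a \right)} = a + a x^{2}$ ($J{\left(x,a \right)} = x^{2} a + a = a x^{2} + a = a + a x^{2}$)
$m = 3888770$ ($m = 8 - \left(43413 - 195 \left(1 + \left(-142\right)^{2}\right)\right) = 8 - \left(43413 - 195 \left(1 + 20164\right)\right) = 8 + \left(195 \cdot 20165 - 43413\right) = 8 + \left(3932175 - 43413\right) = 8 + 3888762 = 3888770$)
$\frac{m}{3682 + 48760} = \frac{3888770}{3682 + 48760} = \frac{3888770}{52442} = 3888770 \cdot \frac{1}{52442} = \frac{1944385}{26221}$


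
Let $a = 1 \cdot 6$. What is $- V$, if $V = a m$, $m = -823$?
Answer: $4938$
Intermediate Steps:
$a = 6$
$V = -4938$ ($V = 6 \left(-823\right) = -4938$)
$- V = \left(-1\right) \left(-4938\right) = 4938$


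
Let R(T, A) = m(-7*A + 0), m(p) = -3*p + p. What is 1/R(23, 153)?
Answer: 1/2142 ≈ 0.00046685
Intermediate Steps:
m(p) = -2*p
R(T, A) = 14*A (R(T, A) = -2*(-7*A + 0) = -(-14)*A = 14*A)
1/R(23, 153) = 1/(14*153) = 1/2142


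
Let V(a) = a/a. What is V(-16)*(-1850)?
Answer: -1850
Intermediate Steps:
V(a) = 1
V(-16)*(-1850) = 1*(-1850) = -1850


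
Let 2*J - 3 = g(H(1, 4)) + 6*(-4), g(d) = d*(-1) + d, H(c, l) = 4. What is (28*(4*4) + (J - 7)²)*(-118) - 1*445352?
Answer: -1068707/2 ≈ -5.3435e+5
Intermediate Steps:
g(d) = 0 (g(d) = -d + d = 0)
J = -21/2 (J = 3/2 + (0 + 6*(-4))/2 = 3/2 + (0 - 24)/2 = 3/2 + (½)*(-24) = 3/2 - 12 = -21/2 ≈ -10.500)
(28*(4*4) + (J - 7)²)*(-118) - 1*445352 = (28*(4*4) + (-21/2 - 7)²)*(-118) - 1*445352 = (28*16 + (-35/2)²)*(-118) - 445352 = (448 + 1225/4)*(-118) - 445352 = (3017/4)*(-118) - 445352 = -178003/2 - 445352 = -1068707/2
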